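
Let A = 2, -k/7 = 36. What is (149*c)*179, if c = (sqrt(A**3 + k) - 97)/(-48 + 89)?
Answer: -2587087/41 + 53342*I*sqrt(61)/41 ≈ -63100.0 + 10161.0*I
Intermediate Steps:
k = -252 (k = -7*36 = -252)
c = -97/41 + 2*I*sqrt(61)/41 (c = (sqrt(2**3 - 252) - 97)/(-48 + 89) = (sqrt(8 - 252) - 97)/41 = (sqrt(-244) - 97)*(1/41) = (2*I*sqrt(61) - 97)*(1/41) = (-97 + 2*I*sqrt(61))*(1/41) = -97/41 + 2*I*sqrt(61)/41 ≈ -2.3659 + 0.38099*I)
(149*c)*179 = (149*(-97/41 + 2*I*sqrt(61)/41))*179 = (-14453/41 + 298*I*sqrt(61)/41)*179 = -2587087/41 + 53342*I*sqrt(61)/41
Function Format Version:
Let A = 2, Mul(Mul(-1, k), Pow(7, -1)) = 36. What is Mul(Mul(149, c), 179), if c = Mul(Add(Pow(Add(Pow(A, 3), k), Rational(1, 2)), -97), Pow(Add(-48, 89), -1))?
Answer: Add(Rational(-2587087, 41), Mul(Rational(53342, 41), I, Pow(61, Rational(1, 2)))) ≈ Add(-63100., Mul(10161., I))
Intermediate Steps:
k = -252 (k = Mul(-7, 36) = -252)
c = Add(Rational(-97, 41), Mul(Rational(2, 41), I, Pow(61, Rational(1, 2)))) (c = Mul(Add(Pow(Add(Pow(2, 3), -252), Rational(1, 2)), -97), Pow(Add(-48, 89), -1)) = Mul(Add(Pow(Add(8, -252), Rational(1, 2)), -97), Pow(41, -1)) = Mul(Add(Pow(-244, Rational(1, 2)), -97), Rational(1, 41)) = Mul(Add(Mul(2, I, Pow(61, Rational(1, 2))), -97), Rational(1, 41)) = Mul(Add(-97, Mul(2, I, Pow(61, Rational(1, 2)))), Rational(1, 41)) = Add(Rational(-97, 41), Mul(Rational(2, 41), I, Pow(61, Rational(1, 2)))) ≈ Add(-2.3659, Mul(0.38099, I)))
Mul(Mul(149, c), 179) = Mul(Mul(149, Add(Rational(-97, 41), Mul(Rational(2, 41), I, Pow(61, Rational(1, 2))))), 179) = Mul(Add(Rational(-14453, 41), Mul(Rational(298, 41), I, Pow(61, Rational(1, 2)))), 179) = Add(Rational(-2587087, 41), Mul(Rational(53342, 41), I, Pow(61, Rational(1, 2))))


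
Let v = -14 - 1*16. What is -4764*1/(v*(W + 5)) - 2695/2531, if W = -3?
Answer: 991332/12655 ≈ 78.335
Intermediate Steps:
v = -30 (v = -14 - 16 = -30)
-4764*1/(v*(W + 5)) - 2695/2531 = -4764*(-1/(30*(-3 + 5))) - 2695/2531 = -4764/((-30*2)) - 2695*1/2531 = -4764/(-60) - 2695/2531 = -4764*(-1/60) - 2695/2531 = 397/5 - 2695/2531 = 991332/12655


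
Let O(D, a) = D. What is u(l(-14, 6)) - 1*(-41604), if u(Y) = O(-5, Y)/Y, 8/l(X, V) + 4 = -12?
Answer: 41614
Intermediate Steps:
l(X, V) = -½ (l(X, V) = 8/(-4 - 12) = 8/(-16) = 8*(-1/16) = -½)
u(Y) = -5/Y
u(l(-14, 6)) - 1*(-41604) = -5/(-½) - 1*(-41604) = -5*(-2) + 41604 = 10 + 41604 = 41614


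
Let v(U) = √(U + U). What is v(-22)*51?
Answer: 102*I*√11 ≈ 338.3*I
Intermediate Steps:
v(U) = √2*√U (v(U) = √(2*U) = √2*√U)
v(-22)*51 = (√2*√(-22))*51 = (√2*(I*√22))*51 = (2*I*√11)*51 = 102*I*√11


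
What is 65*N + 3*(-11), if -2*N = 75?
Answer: -4941/2 ≈ -2470.5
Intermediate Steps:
N = -75/2 (N = -½*75 = -75/2 ≈ -37.500)
65*N + 3*(-11) = 65*(-75/2) + 3*(-11) = -4875/2 - 33 = -4941/2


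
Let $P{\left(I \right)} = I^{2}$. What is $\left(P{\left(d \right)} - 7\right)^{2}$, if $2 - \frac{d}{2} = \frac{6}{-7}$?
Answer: $\frac{1580049}{2401} \approx 658.08$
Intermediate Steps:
$d = \frac{40}{7}$ ($d = 4 - 2 \frac{6}{-7} = 4 - 2 \cdot 6 \left(- \frac{1}{7}\right) = 4 - - \frac{12}{7} = 4 + \frac{12}{7} = \frac{40}{7} \approx 5.7143$)
$\left(P{\left(d \right)} - 7\right)^{2} = \left(\left(\frac{40}{7}\right)^{2} - 7\right)^{2} = \left(\frac{1600}{49} - 7\right)^{2} = \left(\frac{1257}{49}\right)^{2} = \frac{1580049}{2401}$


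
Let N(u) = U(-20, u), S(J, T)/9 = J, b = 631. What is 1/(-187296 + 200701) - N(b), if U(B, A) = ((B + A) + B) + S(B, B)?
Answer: -5509454/13405 ≈ -411.00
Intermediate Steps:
S(J, T) = 9*J
U(B, A) = A + 11*B (U(B, A) = ((B + A) + B) + 9*B = ((A + B) + B) + 9*B = (A + 2*B) + 9*B = A + 11*B)
N(u) = -220 + u (N(u) = u + 11*(-20) = u - 220 = -220 + u)
1/(-187296 + 200701) - N(b) = 1/(-187296 + 200701) - (-220 + 631) = 1/13405 - 1*411 = 1/13405 - 411 = -5509454/13405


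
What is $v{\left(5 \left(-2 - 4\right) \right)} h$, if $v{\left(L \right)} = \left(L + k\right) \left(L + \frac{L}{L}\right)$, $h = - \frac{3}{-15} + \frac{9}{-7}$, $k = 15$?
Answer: $- \frac{3306}{7} \approx -472.29$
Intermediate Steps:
$h = - \frac{38}{35}$ ($h = \left(-3\right) \left(- \frac{1}{15}\right) + 9 \left(- \frac{1}{7}\right) = \frac{1}{5} - \frac{9}{7} = - \frac{38}{35} \approx -1.0857$)
$v{\left(L \right)} = \left(1 + L\right) \left(15 + L\right)$ ($v{\left(L \right)} = \left(L + 15\right) \left(L + \frac{L}{L}\right) = \left(15 + L\right) \left(L + 1\right) = \left(15 + L\right) \left(1 + L\right) = \left(1 + L\right) \left(15 + L\right)$)
$v{\left(5 \left(-2 - 4\right) \right)} h = \left(15 + \left(5 \left(-2 - 4\right)\right)^{2} + 16 \cdot 5 \left(-2 - 4\right)\right) \left(- \frac{38}{35}\right) = \left(15 + \left(5 \left(-6\right)\right)^{2} + 16 \cdot 5 \left(-6\right)\right) \left(- \frac{38}{35}\right) = \left(15 + \left(-30\right)^{2} + 16 \left(-30\right)\right) \left(- \frac{38}{35}\right) = \left(15 + 900 - 480\right) \left(- \frac{38}{35}\right) = 435 \left(- \frac{38}{35}\right) = - \frac{3306}{7}$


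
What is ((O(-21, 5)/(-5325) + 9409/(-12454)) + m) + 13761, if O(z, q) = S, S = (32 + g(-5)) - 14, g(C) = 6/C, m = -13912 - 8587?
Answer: -965888440087/110529250 ≈ -8738.8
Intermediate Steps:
m = -22499
S = 84/5 (S = (32 + 6/(-5)) - 14 = (32 + 6*(-⅕)) - 14 = (32 - 6/5) - 14 = 154/5 - 14 = 84/5 ≈ 16.800)
O(z, q) = 84/5
((O(-21, 5)/(-5325) + 9409/(-12454)) + m) + 13761 = (((84/5)/(-5325) + 9409/(-12454)) - 22499) + 13761 = (((84/5)*(-1/5325) + 9409*(-1/12454)) - 22499) + 13761 = ((-28/8875 - 9409/12454) - 22499) + 13761 = (-83853587/110529250 - 22499) + 13761 = -2486881449337/110529250 + 13761 = -965888440087/110529250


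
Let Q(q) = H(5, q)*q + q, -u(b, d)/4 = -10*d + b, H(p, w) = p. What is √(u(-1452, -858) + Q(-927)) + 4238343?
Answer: 4238343 + 3*I*√3786 ≈ 4.2383e+6 + 184.59*I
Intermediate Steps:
u(b, d) = -4*b + 40*d (u(b, d) = -4*(-10*d + b) = -4*(b - 10*d) = -4*b + 40*d)
Q(q) = 6*q (Q(q) = 5*q + q = 6*q)
√(u(-1452, -858) + Q(-927)) + 4238343 = √((-4*(-1452) + 40*(-858)) + 6*(-927)) + 4238343 = √((5808 - 34320) - 5562) + 4238343 = √(-28512 - 5562) + 4238343 = √(-34074) + 4238343 = 3*I*√3786 + 4238343 = 4238343 + 3*I*√3786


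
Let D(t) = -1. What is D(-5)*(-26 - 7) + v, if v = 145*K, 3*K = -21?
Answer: -982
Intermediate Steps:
K = -7 (K = (1/3)*(-21) = -7)
v = -1015 (v = 145*(-7) = -1015)
D(-5)*(-26 - 7) + v = -(-26 - 7) - 1015 = -1*(-33) - 1015 = 33 - 1015 = -982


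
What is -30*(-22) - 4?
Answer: 656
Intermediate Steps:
-30*(-22) - 4 = 660 - 4 = 656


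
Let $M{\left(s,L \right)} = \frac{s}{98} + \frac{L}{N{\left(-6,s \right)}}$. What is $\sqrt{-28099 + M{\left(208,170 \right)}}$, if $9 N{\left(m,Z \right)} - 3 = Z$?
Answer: $\frac{i \sqrt{61278334517}}{1477} \approx 167.6 i$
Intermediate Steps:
$N{\left(m,Z \right)} = \frac{1}{3} + \frac{Z}{9}$
$M{\left(s,L \right)} = \frac{s}{98} + \frac{L}{\frac{1}{3} + \frac{s}{9}}$
$\sqrt{-28099 + M{\left(208,170 \right)}} = \sqrt{-28099 + \frac{882 \cdot 170 + 208 \left(3 + 208\right)}{98 \left(3 + 208\right)}} = \sqrt{-28099 + \frac{149940 + 208 \cdot 211}{98 \cdot 211}} = \sqrt{-28099 + \frac{1}{98} \cdot \frac{1}{211} \left(149940 + 43888\right)} = \sqrt{-28099 + \frac{1}{98} \cdot \frac{1}{211} \cdot 193828} = \sqrt{-28099 + \frac{96914}{10339}} = \sqrt{- \frac{290418647}{10339}} = \frac{i \sqrt{61278334517}}{1477}$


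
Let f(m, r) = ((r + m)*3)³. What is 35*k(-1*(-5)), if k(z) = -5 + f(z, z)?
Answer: 944825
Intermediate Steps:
f(m, r) = (3*m + 3*r)³ (f(m, r) = ((m + r)*3)³ = (3*m + 3*r)³)
k(z) = -5 + 216*z³ (k(z) = -5 + 27*(z + z)³ = -5 + 27*(2*z)³ = -5 + 27*(8*z³) = -5 + 216*z³)
35*k(-1*(-5)) = 35*(-5 + 216*(-1*(-5))³) = 35*(-5 + 216*5³) = 35*(-5 + 216*125) = 35*(-5 + 27000) = 35*26995 = 944825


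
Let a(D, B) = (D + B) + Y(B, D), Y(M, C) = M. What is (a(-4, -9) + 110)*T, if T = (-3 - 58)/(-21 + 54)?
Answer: -488/3 ≈ -162.67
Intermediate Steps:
T = -61/33 ≈ -1.8485
a(D, B) = D + 2*B (a(D, B) = (D + B) + B = (B + D) + B = D + 2*B)
(a(-4, -9) + 110)*T = ((-4 + 2*(-9)) + 110)*(-61/33) = ((-4 - 18) + 110)*(-61/33) = (-22 + 110)*(-61/33) = 88*(-61/33) = -488/3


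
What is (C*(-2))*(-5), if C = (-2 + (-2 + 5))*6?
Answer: 60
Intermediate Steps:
C = 6 (C = (-2 + 3)*6 = 1*6 = 6)
(C*(-2))*(-5) = (6*(-2))*(-5) = -12*(-5) = 60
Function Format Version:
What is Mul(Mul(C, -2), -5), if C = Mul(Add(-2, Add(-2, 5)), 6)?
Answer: 60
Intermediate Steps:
C = 6 (C = Mul(Add(-2, 3), 6) = Mul(1, 6) = 6)
Mul(Mul(C, -2), -5) = Mul(Mul(6, -2), -5) = Mul(-12, -5) = 60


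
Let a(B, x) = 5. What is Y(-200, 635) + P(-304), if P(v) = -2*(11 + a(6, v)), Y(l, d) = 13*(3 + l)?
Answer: -2593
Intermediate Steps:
Y(l, d) = 39 + 13*l
P(v) = -32 (P(v) = -2*(11 + 5) = -2*16 = -32)
Y(-200, 635) + P(-304) = (39 + 13*(-200)) - 32 = (39 - 2600) - 32 = -2561 - 32 = -2593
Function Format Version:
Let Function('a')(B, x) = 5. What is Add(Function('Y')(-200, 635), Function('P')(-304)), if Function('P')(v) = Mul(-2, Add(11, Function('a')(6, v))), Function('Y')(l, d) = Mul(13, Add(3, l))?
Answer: -2593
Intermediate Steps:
Function('Y')(l, d) = Add(39, Mul(13, l))
Function('P')(v) = -32 (Function('P')(v) = Mul(-2, Add(11, 5)) = Mul(-2, 16) = -32)
Add(Function('Y')(-200, 635), Function('P')(-304)) = Add(Add(39, Mul(13, -200)), -32) = Add(Add(39, -2600), -32) = Add(-2561, -32) = -2593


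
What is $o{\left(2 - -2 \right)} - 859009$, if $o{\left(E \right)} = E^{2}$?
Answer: $-858993$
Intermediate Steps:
$o{\left(2 - -2 \right)} - 859009 = \left(2 - -2\right)^{2} - 859009 = \left(2 + 2\right)^{2} - 859009 = 4^{2} - 859009 = 16 - 859009 = -858993$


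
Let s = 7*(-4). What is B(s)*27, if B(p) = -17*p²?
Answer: -359856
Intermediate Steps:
s = -28
B(s)*27 = -17*(-28)²*27 = -17*784*27 = -13328*27 = -359856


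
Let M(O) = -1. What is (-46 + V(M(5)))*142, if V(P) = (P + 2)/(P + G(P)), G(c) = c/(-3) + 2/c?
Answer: -26341/4 ≈ -6585.3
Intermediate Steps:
G(c) = 2/c - c/3 (G(c) = c*(-⅓) + 2/c = -c/3 + 2/c = 2/c - c/3)
V(P) = (2 + P)/(2/P + 2*P/3) (V(P) = (P + 2)/(P + (2/P - P/3)) = (2 + P)/(2/P + 2*P/3))
(-46 + V(M(5)))*142 = (-46 + (3/2)*(-1)*(2 - 1)/(3 + (-1)²))*142 = (-46 + (3/2)*(-1)*1/(3 + 1))*142 = (-46 + (3/2)*(-1)*1/4)*142 = (-46 + (3/2)*(-1)*(¼)*1)*142 = (-46 - 3/8)*142 = -371/8*142 = -26341/4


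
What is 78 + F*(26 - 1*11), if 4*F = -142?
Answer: -909/2 ≈ -454.50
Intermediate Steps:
F = -71/2 (F = (¼)*(-142) = -71/2 ≈ -35.500)
78 + F*(26 - 1*11) = 78 - 71*(26 - 1*11)/2 = 78 - 71*(26 - 11)/2 = 78 - 71/2*15 = 78 - 1065/2 = -909/2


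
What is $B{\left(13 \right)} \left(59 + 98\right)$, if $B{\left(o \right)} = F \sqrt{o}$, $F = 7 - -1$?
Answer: $1256 \sqrt{13} \approx 4528.6$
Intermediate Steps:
$F = 8$ ($F = 7 + 1 = 8$)
$B{\left(o \right)} = 8 \sqrt{o}$
$B{\left(13 \right)} \left(59 + 98\right) = 8 \sqrt{13} \left(59 + 98\right) = 8 \sqrt{13} \cdot 157 = 1256 \sqrt{13}$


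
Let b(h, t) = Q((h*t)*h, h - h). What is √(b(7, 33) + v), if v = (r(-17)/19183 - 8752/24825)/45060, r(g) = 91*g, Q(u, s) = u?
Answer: √827297002139996733558513535/715279398450 ≈ 40.212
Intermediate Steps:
b(h, t) = t*h² (b(h, t) = (h*t)*h = t*h²)
v = -206293891/21458381953500 (v = ((91*(-17))/19183 - 8752/24825)/45060 = (-1547*1/19183 - 8752*1/24825)*(1/45060) = (-1547/19183 - 8752/24825)*(1/45060) = -206293891/476217975*1/45060 = -206293891/21458381953500 ≈ -9.6137e-6)
√(b(7, 33) + v) = √(33*7² - 206293891/21458381953500) = √(33*49 - 206293891/21458381953500) = √(1617 - 206293891/21458381953500) = √(34698203412515609/21458381953500) = √827297002139996733558513535/715279398450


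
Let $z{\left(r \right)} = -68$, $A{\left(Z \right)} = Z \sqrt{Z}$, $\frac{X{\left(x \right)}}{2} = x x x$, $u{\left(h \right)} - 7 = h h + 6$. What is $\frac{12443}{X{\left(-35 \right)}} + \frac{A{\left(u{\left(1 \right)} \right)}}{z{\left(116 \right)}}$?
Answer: $- \frac{12443}{85750} - \frac{7 \sqrt{14}}{34} \approx -0.91545$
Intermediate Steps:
$u{\left(h \right)} = 13 + h^{2}$ ($u{\left(h \right)} = 7 + \left(h h + 6\right) = 7 + \left(h^{2} + 6\right) = 7 + \left(6 + h^{2}\right) = 13 + h^{2}$)
$X{\left(x \right)} = 2 x^{3}$ ($X{\left(x \right)} = 2 x x x = 2 x^{2} x = 2 x^{3}$)
$A{\left(Z \right)} = Z^{\frac{3}{2}}$
$\frac{12443}{X{\left(-35 \right)}} + \frac{A{\left(u{\left(1 \right)} \right)}}{z{\left(116 \right)}} = \frac{12443}{2 \left(-35\right)^{3}} + \frac{\left(13 + 1^{2}\right)^{\frac{3}{2}}}{-68} = \frac{12443}{2 \left(-42875\right)} + \left(13 + 1\right)^{\frac{3}{2}} \left(- \frac{1}{68}\right) = \frac{12443}{-85750} + 14^{\frac{3}{2}} \left(- \frac{1}{68}\right) = 12443 \left(- \frac{1}{85750}\right) + 14 \sqrt{14} \left(- \frac{1}{68}\right) = - \frac{12443}{85750} - \frac{7 \sqrt{14}}{34}$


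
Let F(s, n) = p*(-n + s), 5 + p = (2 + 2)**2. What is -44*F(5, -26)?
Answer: -15004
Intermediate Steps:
p = 11 (p = -5 + (2 + 2)**2 = -5 + 4**2 = -5 + 16 = 11)
F(s, n) = -11*n + 11*s (F(s, n) = 11*(-n + s) = 11*(s - n) = -11*n + 11*s)
-44*F(5, -26) = -44*(-11*(-26) + 11*5) = -44*(286 + 55) = -44*341 = -15004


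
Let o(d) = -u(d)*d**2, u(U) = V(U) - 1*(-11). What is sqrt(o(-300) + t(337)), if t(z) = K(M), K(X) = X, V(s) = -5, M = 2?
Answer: I*sqrt(539998) ≈ 734.85*I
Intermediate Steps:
t(z) = 2
u(U) = 6 (u(U) = -5 - 1*(-11) = -5 + 11 = 6)
o(d) = -6*d**2
sqrt(o(-300) + t(337)) = sqrt(-6*(-300)**2 + 2) = sqrt(-6*90000 + 2) = sqrt(-540000 + 2) = sqrt(-539998) = I*sqrt(539998)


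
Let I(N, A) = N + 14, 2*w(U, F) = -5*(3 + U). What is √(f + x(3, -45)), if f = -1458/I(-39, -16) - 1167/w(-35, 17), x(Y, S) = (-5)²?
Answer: √27493/20 ≈ 8.2905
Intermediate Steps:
x(Y, S) = 25
w(U, F) = -15/2 - 5*U/2 (w(U, F) = (-5*(3 + U))/2 = (-15 - 5*U)/2 = -15/2 - 5*U/2)
I(N, A) = 14 + N
f = 17493/400 (f = -1458/(14 - 39) - 1167/(-15/2 - 5/2*(-35)) = -1458/(-25) - 1167/(-15/2 + 175/2) = -1458*(-1/25) - 1167/80 = 1458/25 - 1167*1/80 = 1458/25 - 1167/80 = 17493/400 ≈ 43.732)
√(f + x(3, -45)) = √(17493/400 + 25) = √(27493/400) = √27493/20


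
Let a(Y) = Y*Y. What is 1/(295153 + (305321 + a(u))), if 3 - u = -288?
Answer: 1/685155 ≈ 1.4595e-6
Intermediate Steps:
u = 291 (u = 3 - 1*(-288) = 3 + 288 = 291)
a(Y) = Y**2
1/(295153 + (305321 + a(u))) = 1/(295153 + (305321 + 291**2)) = 1/(295153 + (305321 + 84681)) = 1/(295153 + 390002) = 1/685155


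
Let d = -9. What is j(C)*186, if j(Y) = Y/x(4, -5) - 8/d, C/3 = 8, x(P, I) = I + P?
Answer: -12896/3 ≈ -4298.7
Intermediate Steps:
C = 24 (C = 3*8 = 24)
j(Y) = 8/9 - Y (j(Y) = Y/(-5 + 4) - 8/(-9) = Y/(-1) - 8*(-⅑) = Y*(-1) + 8/9 = -Y + 8/9 = 8/9 - Y)
j(C)*186 = (8/9 - 1*24)*186 = (8/9 - 24)*186 = -208/9*186 = -12896/3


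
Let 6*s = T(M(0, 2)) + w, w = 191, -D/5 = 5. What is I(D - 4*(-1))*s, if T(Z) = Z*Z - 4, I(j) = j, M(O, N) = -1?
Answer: -658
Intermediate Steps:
D = -25 (D = -5*5 = -25)
T(Z) = -4 + Z² (T(Z) = Z² - 4 = -4 + Z²)
s = 94/3 (s = ((-4 + (-1)²) + 191)/6 = ((-4 + 1) + 191)/6 = (-3 + 191)/6 = (⅙)*188 = 94/3 ≈ 31.333)
I(D - 4*(-1))*s = (-25 - 4*(-1))*(94/3) = (-25 + 4)*(94/3) = -21*94/3 = -658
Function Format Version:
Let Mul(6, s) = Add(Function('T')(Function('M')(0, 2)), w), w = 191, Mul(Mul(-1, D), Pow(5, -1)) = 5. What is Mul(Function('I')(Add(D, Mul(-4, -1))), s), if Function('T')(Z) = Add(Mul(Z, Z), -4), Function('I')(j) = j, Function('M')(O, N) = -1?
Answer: -658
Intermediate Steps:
D = -25 (D = Mul(-5, 5) = -25)
Function('T')(Z) = Add(-4, Pow(Z, 2)) (Function('T')(Z) = Add(Pow(Z, 2), -4) = Add(-4, Pow(Z, 2)))
s = Rational(94, 3) (s = Mul(Rational(1, 6), Add(Add(-4, Pow(-1, 2)), 191)) = Mul(Rational(1, 6), Add(Add(-4, 1), 191)) = Mul(Rational(1, 6), Add(-3, 191)) = Mul(Rational(1, 6), 188) = Rational(94, 3) ≈ 31.333)
Mul(Function('I')(Add(D, Mul(-4, -1))), s) = Mul(Add(-25, Mul(-4, -1)), Rational(94, 3)) = Mul(Add(-25, 4), Rational(94, 3)) = Mul(-21, Rational(94, 3)) = -658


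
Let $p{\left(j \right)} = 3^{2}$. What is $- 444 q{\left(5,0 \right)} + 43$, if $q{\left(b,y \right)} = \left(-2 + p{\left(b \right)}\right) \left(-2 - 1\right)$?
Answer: $9367$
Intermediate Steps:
$p{\left(j \right)} = 9$
$q{\left(b,y \right)} = -21$ ($q{\left(b,y \right)} = \left(-2 + 9\right) \left(-2 - 1\right) = 7 \left(-3\right) = -21$)
$- 444 q{\left(5,0 \right)} + 43 = \left(-444\right) \left(-21\right) + 43 = 9324 + 43 = 9367$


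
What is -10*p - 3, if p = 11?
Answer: -113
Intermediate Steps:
-10*p - 3 = -10*11 - 3 = -110 - 3 = -113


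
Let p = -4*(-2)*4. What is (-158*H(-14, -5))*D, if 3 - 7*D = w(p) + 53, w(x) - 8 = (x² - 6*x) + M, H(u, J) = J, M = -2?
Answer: -701520/7 ≈ -1.0022e+5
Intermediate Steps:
p = 32 (p = 8*4 = 32)
w(x) = 6 + x² - 6*x (w(x) = 8 + ((x² - 6*x) - 2) = 8 + (-2 + x² - 6*x) = 6 + x² - 6*x)
D = -888/7 (D = 3/7 - ((6 + 32² - 6*32) + 53)/7 = 3/7 - ((6 + 1024 - 192) + 53)/7 = 3/7 - (838 + 53)/7 = 3/7 - ⅐*891 = 3/7 - 891/7 = -888/7 ≈ -126.86)
(-158*H(-14, -5))*D = -158*(-5)*(-888/7) = 790*(-888/7) = -701520/7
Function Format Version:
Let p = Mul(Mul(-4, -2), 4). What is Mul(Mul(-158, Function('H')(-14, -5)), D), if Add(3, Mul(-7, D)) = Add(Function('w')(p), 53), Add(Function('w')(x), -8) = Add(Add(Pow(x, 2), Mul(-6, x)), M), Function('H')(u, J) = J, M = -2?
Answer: Rational(-701520, 7) ≈ -1.0022e+5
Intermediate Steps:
p = 32 (p = Mul(8, 4) = 32)
Function('w')(x) = Add(6, Pow(x, 2), Mul(-6, x)) (Function('w')(x) = Add(8, Add(Add(Pow(x, 2), Mul(-6, x)), -2)) = Add(8, Add(-2, Pow(x, 2), Mul(-6, x))) = Add(6, Pow(x, 2), Mul(-6, x)))
D = Rational(-888, 7) (D = Add(Rational(3, 7), Mul(Rational(-1, 7), Add(Add(6, Pow(32, 2), Mul(-6, 32)), 53))) = Add(Rational(3, 7), Mul(Rational(-1, 7), Add(Add(6, 1024, -192), 53))) = Add(Rational(3, 7), Mul(Rational(-1, 7), Add(838, 53))) = Add(Rational(3, 7), Mul(Rational(-1, 7), 891)) = Add(Rational(3, 7), Rational(-891, 7)) = Rational(-888, 7) ≈ -126.86)
Mul(Mul(-158, Function('H')(-14, -5)), D) = Mul(Mul(-158, -5), Rational(-888, 7)) = Mul(790, Rational(-888, 7)) = Rational(-701520, 7)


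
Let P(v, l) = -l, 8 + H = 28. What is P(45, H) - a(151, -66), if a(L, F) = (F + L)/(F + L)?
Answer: -21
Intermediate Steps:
H = 20 (H = -8 + 28 = 20)
a(L, F) = 1
P(45, H) - a(151, -66) = -1*20 - 1*1 = -20 - 1 = -21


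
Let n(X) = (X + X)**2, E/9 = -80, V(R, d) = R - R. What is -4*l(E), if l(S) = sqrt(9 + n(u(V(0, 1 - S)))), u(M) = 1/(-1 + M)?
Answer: -4*sqrt(13) ≈ -14.422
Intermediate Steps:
V(R, d) = 0
E = -720 (E = 9*(-80) = -720)
n(X) = 4*X**2 (n(X) = (2*X)**2 = 4*X**2)
l(S) = sqrt(13) (l(S) = sqrt(9 + 4*(1/(-1 + 0))**2) = sqrt(9 + 4*(1/(-1))**2) = sqrt(9 + 4*(-1)**2) = sqrt(9 + 4*1) = sqrt(9 + 4) = sqrt(13))
-4*l(E) = -4*sqrt(13)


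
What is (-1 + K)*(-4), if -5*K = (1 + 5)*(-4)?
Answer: -76/5 ≈ -15.200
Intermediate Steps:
K = 24/5 (K = -(1 + 5)*(-4)/5 = -6*(-4)/5 = -⅕*(-24) = 24/5 ≈ 4.8000)
(-1 + K)*(-4) = (-1 + 24/5)*(-4) = (19/5)*(-4) = -76/5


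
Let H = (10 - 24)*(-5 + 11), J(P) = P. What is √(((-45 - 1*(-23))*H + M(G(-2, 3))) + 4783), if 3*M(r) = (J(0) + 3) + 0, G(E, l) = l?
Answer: 2*√1658 ≈ 81.437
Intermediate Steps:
M(r) = 1 (M(r) = ((0 + 3) + 0)/3 = (3 + 0)/3 = (⅓)*3 = 1)
H = -84 (H = -14*6 = -84)
√(((-45 - 1*(-23))*H + M(G(-2, 3))) + 4783) = √(((-45 - 1*(-23))*(-84) + 1) + 4783) = √(((-45 + 23)*(-84) + 1) + 4783) = √((-22*(-84) + 1) + 4783) = √((1848 + 1) + 4783) = √(1849 + 4783) = √6632 = 2*√1658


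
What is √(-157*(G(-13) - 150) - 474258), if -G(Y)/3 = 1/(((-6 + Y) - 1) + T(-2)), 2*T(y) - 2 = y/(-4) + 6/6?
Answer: 12*I*√16680281/73 ≈ 671.37*I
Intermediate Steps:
T(y) = 3/2 - y/8 (T(y) = 1 + (y/(-4) + 6/6)/2 = 1 + (y*(-¼) + 6*(⅙))/2 = 1 + (-y/4 + 1)/2 = 1 + (1 - y/4)/2 = 1 + (½ - y/8) = 3/2 - y/8)
G(Y) = -3/(-21/4 + Y) (G(Y) = -3/(((-6 + Y) - 1) + (3/2 - ⅛*(-2))) = -3/((-7 + Y) + (3/2 + ¼)) = -3/((-7 + Y) + 7/4) = -3/(-21/4 + Y))
√(-157*(G(-13) - 150) - 474258) = √(-157*(-12/(-21 + 4*(-13)) - 150) - 474258) = √(-157*(-12/(-21 - 52) - 150) - 474258) = √(-157*(-12/(-73) - 150) - 474258) = √(-157*(-12*(-1/73) - 150) - 474258) = √(-157*(12/73 - 150) - 474258) = √(-157*(-10938/73) - 474258) = √(1717266/73 - 474258) = √(-32903568/73) = 12*I*√16680281/73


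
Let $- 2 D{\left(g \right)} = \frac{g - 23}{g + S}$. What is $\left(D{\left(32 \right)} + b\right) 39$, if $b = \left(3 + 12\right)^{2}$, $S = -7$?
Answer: $\frac{438399}{50} \approx 8768.0$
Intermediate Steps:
$b = 225$ ($b = 15^{2} = 225$)
$D{\left(g \right)} = - \frac{-23 + g}{2 \left(-7 + g\right)}$ ($D{\left(g \right)} = - \frac{\left(g - 23\right) \frac{1}{g - 7}}{2} = - \frac{\left(-23 + g\right) \frac{1}{-7 + g}}{2} = - \frac{\frac{1}{-7 + g} \left(-23 + g\right)}{2} = - \frac{-23 + g}{2 \left(-7 + g\right)}$)
$\left(D{\left(32 \right)} + b\right) 39 = \left(\frac{23 - 32}{2 \left(-7 + 32\right)} + 225\right) 39 = \left(\frac{23 - 32}{2 \cdot 25} + 225\right) 39 = \left(\frac{1}{2} \cdot \frac{1}{25} \left(-9\right) + 225\right) 39 = \left(- \frac{9}{50} + 225\right) 39 = \frac{11241}{50} \cdot 39 = \frac{438399}{50}$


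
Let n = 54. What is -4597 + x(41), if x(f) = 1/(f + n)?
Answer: -436714/95 ≈ -4597.0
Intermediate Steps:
x(f) = 1/(54 + f) (x(f) = 1/(f + 54) = 1/(54 + f))
-4597 + x(41) = -4597 + 1/(54 + 41) = -4597 + 1/95 = -436714/95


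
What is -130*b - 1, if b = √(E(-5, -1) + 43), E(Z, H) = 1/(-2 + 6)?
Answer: -1 - 65*√173 ≈ -855.94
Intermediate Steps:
E(Z, H) = ¼ (E(Z, H) = 1/4 = ¼)
b = √173/2 (b = √(¼ + 43) = √(173/4) = √173/2 ≈ 6.5765)
-130*b - 1 = -65*√173 - 1 = -1 - 65*√173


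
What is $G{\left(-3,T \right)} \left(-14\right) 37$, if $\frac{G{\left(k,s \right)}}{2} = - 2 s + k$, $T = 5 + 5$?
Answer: $23828$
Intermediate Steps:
$T = 10$
$G{\left(k,s \right)} = - 4 s + 2 k$ ($G{\left(k,s \right)} = 2 \left(- 2 s + k\right) = 2 \left(k - 2 s\right) = - 4 s + 2 k$)
$G{\left(-3,T \right)} \left(-14\right) 37 = \left(\left(-4\right) 10 + 2 \left(-3\right)\right) \left(-14\right) 37 = \left(-40 - 6\right) \left(-14\right) 37 = \left(-46\right) \left(-14\right) 37 = 644 \cdot 37 = 23828$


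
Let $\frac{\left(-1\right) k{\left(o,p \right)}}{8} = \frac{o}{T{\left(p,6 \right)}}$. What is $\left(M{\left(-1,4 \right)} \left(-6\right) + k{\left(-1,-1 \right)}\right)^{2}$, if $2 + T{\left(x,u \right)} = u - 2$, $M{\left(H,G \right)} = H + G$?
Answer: $196$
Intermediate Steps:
$M{\left(H,G \right)} = G + H$
$T{\left(x,u \right)} = -4 + u$ ($T{\left(x,u \right)} = -2 + \left(u - 2\right) = -2 + \left(-2 + u\right) = -4 + u$)
$k{\left(o,p \right)} = - 4 o$ ($k{\left(o,p \right)} = - 8 \frac{o}{-4 + 6} = - 8 \frac{o}{2} = - 4 o$)
$\left(M{\left(-1,4 \right)} \left(-6\right) + k{\left(-1,-1 \right)}\right)^{2} = \left(\left(4 - 1\right) \left(-6\right) - -4\right)^{2} = \left(3 \left(-6\right) + 4\right)^{2} = \left(-18 + 4\right)^{2} = \left(-14\right)^{2} = 196$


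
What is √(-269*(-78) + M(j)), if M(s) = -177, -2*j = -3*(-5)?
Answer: √20805 ≈ 144.24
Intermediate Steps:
j = -15/2 (j = -(-3)*(-5)/2 = -½*15 = -15/2 ≈ -7.5000)
√(-269*(-78) + M(j)) = √(-269*(-78) - 177) = √(20982 - 177) = √20805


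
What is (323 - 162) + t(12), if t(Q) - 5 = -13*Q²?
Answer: -1706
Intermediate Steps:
t(Q) = 5 - 13*Q²
(323 - 162) + t(12) = (323 - 162) + (5 - 13*12²) = 161 + (5 - 13*144) = 161 + (5 - 1872) = 161 - 1867 = -1706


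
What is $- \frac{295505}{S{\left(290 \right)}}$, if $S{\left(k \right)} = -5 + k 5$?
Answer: $- \frac{59101}{289} \approx -204.5$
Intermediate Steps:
$S{\left(k \right)} = -5 + 5 k$
$- \frac{295505}{S{\left(290 \right)}} = - \frac{295505}{-5 + 5 \cdot 290} = - \frac{295505}{-5 + 1450} = - \frac{295505}{1445} = \left(-295505\right) \frac{1}{1445} = - \frac{59101}{289}$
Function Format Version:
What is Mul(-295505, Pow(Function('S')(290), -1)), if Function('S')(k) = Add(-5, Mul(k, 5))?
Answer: Rational(-59101, 289) ≈ -204.50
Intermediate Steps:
Function('S')(k) = Add(-5, Mul(5, k))
Mul(-295505, Pow(Function('S')(290), -1)) = Mul(-295505, Pow(Add(-5, Mul(5, 290)), -1)) = Mul(-295505, Pow(Add(-5, 1450), -1)) = Mul(-295505, Pow(1445, -1)) = Mul(-295505, Rational(1, 1445)) = Rational(-59101, 289)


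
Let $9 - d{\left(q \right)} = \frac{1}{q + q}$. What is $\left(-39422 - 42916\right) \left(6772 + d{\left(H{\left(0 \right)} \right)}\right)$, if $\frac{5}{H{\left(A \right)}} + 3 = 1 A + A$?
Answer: $- \frac{2791793397}{5} \approx -5.5836 \cdot 10^{8}$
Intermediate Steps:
$H{\left(A \right)} = \frac{5}{-3 + 2 A}$ ($H{\left(A \right)} = \frac{5}{-3 + \left(1 A + A\right)} = \frac{5}{-3 + \left(A + A\right)} = \frac{5}{-3 + 2 A}$)
$d{\left(q \right)} = 9 - \frac{1}{2 q}$ ($d{\left(q \right)} = 9 - \frac{1}{q + q} = 9 - \frac{1}{2 q}$)
$\left(-39422 - 42916\right) \left(6772 + d{\left(H{\left(0 \right)} \right)}\right) = \left(-39422 - 42916\right) \left(6772 + \left(9 - \frac{1}{2 \frac{5}{-3 + 2 \cdot 0}}\right)\right) = - 82338 \left(6772 + \left(9 - \frac{1}{2 \frac{5}{-3 + 0}}\right)\right) = - 82338 \left(6772 + \left(9 - \frac{1}{2 \frac{5}{-3}}\right)\right) = - 82338 \left(6772 + \left(9 - \frac{1}{2 \cdot 5 \left(- \frac{1}{3}\right)}\right)\right) = - 82338 \left(6772 + \left(9 - \frac{1}{2 \left(- \frac{5}{3}\right)}\right)\right) = - 82338 \left(6772 + \left(9 - - \frac{3}{10}\right)\right) = - 82338 \left(6772 + \left(9 + \frac{3}{10}\right)\right) = - 82338 \left(6772 + \frac{93}{10}\right) = \left(-82338\right) \frac{67813}{10} = - \frac{2791793397}{5}$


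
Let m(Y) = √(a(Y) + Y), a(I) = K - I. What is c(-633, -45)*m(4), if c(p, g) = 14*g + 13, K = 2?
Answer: -617*√2 ≈ -872.57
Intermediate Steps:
c(p, g) = 13 + 14*g
a(I) = 2 - I
m(Y) = √2 (m(Y) = √((2 - Y) + Y) = √2)
c(-633, -45)*m(4) = (13 + 14*(-45))*√2 = (13 - 630)*√2 = -617*√2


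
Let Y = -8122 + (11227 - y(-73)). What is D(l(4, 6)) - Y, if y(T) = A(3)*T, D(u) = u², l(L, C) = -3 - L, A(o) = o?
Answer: -3275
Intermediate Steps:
y(T) = 3*T
Y = 3324 (Y = -8122 + (11227 - 3*(-73)) = -8122 + (11227 - 1*(-219)) = -8122 + (11227 + 219) = -8122 + 11446 = 3324)
D(l(4, 6)) - Y = (-3 - 1*4)² - 1*3324 = (-3 - 4)² - 3324 = (-7)² - 3324 = 49 - 3324 = -3275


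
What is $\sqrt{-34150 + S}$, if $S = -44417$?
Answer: $i \sqrt{78567} \approx 280.3 i$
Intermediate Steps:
$\sqrt{-34150 + S} = \sqrt{-34150 - 44417} = \sqrt{-78567} = i \sqrt{78567}$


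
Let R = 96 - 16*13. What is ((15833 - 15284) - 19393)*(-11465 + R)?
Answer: 218156988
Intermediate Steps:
R = -112 (R = 96 - 208 = -112)
((15833 - 15284) - 19393)*(-11465 + R) = ((15833 - 15284) - 19393)*(-11465 - 112) = (549 - 19393)*(-11577) = -18844*(-11577) = 218156988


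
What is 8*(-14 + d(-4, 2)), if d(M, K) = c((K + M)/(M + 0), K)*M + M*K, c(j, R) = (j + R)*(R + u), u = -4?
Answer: -16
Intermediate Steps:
c(j, R) = (-4 + R)*(R + j) (c(j, R) = (j + R)*(R - 4) = (R + j)*(-4 + R) = (-4 + R)*(R + j))
d(M, K) = K*M + M*(K² - 4*K - 4*(K + M)/M + K*(K + M)/M) (d(M, K) = (K² - 4*K - 4*(K + M)/(M + 0) + K*((K + M)/(M + 0)))*M + M*K = (K² - 4*K - 4*(K + M)/M + K*((K + M)/M))*M + K*M = (K² - 4*K - 4*(K + M)/M + K*(K + M)/M)*M + K*M = M*(K² - 4*K - 4*(K + M)/M + K*(K + M)/M) + K*M = K*M + M*(K² - 4*K - 4*(K + M)/M + K*(K + M)/M))
8*(-14 + d(-4, 2)) = 8*(-14 + (2² - 4*2 - 4*(-4) - 4*2² - 2*2*(-4))) = 8*(-14 + (4 - 8 + 16 - 4*4 + 16)) = 8*(-14 + (4 - 8 + 16 - 16 + 16)) = 8*(-14 + 12) = 8*(-2) = -16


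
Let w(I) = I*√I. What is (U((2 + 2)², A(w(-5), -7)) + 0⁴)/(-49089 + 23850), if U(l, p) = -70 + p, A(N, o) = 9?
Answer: 61/25239 ≈ 0.0024169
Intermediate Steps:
w(I) = I^(3/2)
(U((2 + 2)², A(w(-5), -7)) + 0⁴)/(-49089 + 23850) = ((-70 + 9) + 0⁴)/(-49089 + 23850) = (-61 + 0)/(-25239) = -61*(-1/25239) = 61/25239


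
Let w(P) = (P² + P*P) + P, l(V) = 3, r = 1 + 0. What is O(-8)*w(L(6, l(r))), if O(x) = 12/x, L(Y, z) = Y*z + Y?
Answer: -1764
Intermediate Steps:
r = 1
L(Y, z) = Y + Y*z
w(P) = P + 2*P² (w(P) = (P² + P²) + P = 2*P² + P = P + 2*P²)
O(-8)*w(L(6, l(r))) = (12/(-8))*((6*(1 + 3))*(1 + 2*(6*(1 + 3)))) = (12*(-⅛))*((6*4)*(1 + 2*(6*4))) = -36*(1 + 2*24) = -36*(1 + 48) = -36*49 = -3/2*1176 = -1764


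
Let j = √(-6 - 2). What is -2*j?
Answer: -4*I*√2 ≈ -5.6569*I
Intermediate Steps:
j = 2*I*√2 (j = √(-8) = 2*I*√2 ≈ 2.8284*I)
-2*j = -4*I*√2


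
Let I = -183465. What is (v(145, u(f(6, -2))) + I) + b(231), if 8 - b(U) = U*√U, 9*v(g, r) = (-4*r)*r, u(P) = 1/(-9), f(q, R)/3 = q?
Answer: -133740157/729 - 231*√231 ≈ -1.8697e+5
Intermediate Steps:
f(q, R) = 3*q
u(P) = -⅑
v(g, r) = -4*r²/9 (v(g, r) = ((-4*r)*r)/9 = (-4*r²)/9 = -4*r²/9)
b(U) = 8 - U^(3/2) (b(U) = 8 - U*√U = 8 - U^(3/2))
(v(145, u(f(6, -2))) + I) + b(231) = (-4*(-⅑)²/9 - 183465) + (8 - 231^(3/2)) = (-4/9*1/81 - 183465) + (8 - 231*√231) = (-4/729 - 183465) + (8 - 231*√231) = -133745989/729 + (8 - 231*√231) = -133740157/729 - 231*√231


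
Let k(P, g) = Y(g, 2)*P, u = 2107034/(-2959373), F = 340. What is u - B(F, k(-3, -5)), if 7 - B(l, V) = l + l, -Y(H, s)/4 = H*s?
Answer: 20510835/30509 ≈ 672.29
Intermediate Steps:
u = -21722/30509 (u = 2107034*(-1/2959373) = -21722/30509 ≈ -0.71199)
Y(H, s) = -4*H*s
k(P, g) = -8*P*g (k(P, g) = (-4*g*2)*P = (-8*g)*P = -8*P*g)
B(l, V) = 7 - 2*l (B(l, V) = 7 - (l + l) = 7 - 2*l)
u - B(F, k(-3, -5)) = -21722/30509 - (7 - 2*340) = -21722/30509 - (7 - 680) = -21722/30509 - 1*(-673) = -21722/30509 + 673 = 20510835/30509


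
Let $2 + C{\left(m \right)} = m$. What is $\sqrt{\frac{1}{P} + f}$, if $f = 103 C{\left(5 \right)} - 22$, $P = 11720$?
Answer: $\frac{\sqrt{9855468130}}{5860} \approx 16.941$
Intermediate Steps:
$C{\left(m \right)} = -2 + m$
$f = 287$ ($f = 103 \left(-2 + 5\right) - 22 = 103 \cdot 3 - 22 = 309 - 22 = 287$)
$\sqrt{\frac{1}{P} + f} = \sqrt{\frac{1}{11720} + 287} = \sqrt{\frac{3363641}{11720}} = \frac{\sqrt{9855468130}}{5860}$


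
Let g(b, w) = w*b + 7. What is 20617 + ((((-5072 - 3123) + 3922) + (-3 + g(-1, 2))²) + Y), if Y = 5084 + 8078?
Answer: 29510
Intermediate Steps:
Y = 13162
g(b, w) = 7 + b*w (g(b, w) = b*w + 7 = 7 + b*w)
20617 + ((((-5072 - 3123) + 3922) + (-3 + g(-1, 2))²) + Y) = 20617 + ((((-5072 - 3123) + 3922) + (-3 + (7 - 1*2))²) + 13162) = 20617 + (((-8195 + 3922) + (-3 + (7 - 2))²) + 13162) = 20617 + ((-4273 + (-3 + 5)²) + 13162) = 20617 + ((-4273 + 2²) + 13162) = 20617 + ((-4273 + 4) + 13162) = 20617 + (-4269 + 13162) = 20617 + 8893 = 29510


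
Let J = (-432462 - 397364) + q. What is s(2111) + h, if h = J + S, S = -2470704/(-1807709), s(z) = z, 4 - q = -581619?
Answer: -444860252524/1807709 ≈ -2.4609e+5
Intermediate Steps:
q = 581623 (q = 4 - 1*(-581619) = 4 + 581619 = 581623)
S = 2470704/1807709 (S = -2470704*(-1/1807709) = 2470704/1807709 ≈ 1.3668)
J = -248203 (J = (-432462 - 397364) + 581623 = -829826 + 581623 = -248203)
h = -448676326223/1807709 (h = -248203 + 2470704/1807709 = -448676326223/1807709 ≈ -2.4820e+5)
s(2111) + h = 2111 - 448676326223/1807709 = -444860252524/1807709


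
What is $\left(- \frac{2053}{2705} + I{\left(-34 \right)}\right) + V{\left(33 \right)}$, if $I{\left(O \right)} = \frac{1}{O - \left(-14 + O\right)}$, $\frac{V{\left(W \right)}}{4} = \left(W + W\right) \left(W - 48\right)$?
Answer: $- \frac{149991237}{37870} \approx -3960.7$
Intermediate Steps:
$V{\left(W \right)} = 8 W \left(-48 + W\right)$ ($V{\left(W \right)} = 4 \left(W + W\right) \left(W - 48\right) = 4 \cdot 2 W \left(-48 + W\right) = 8 W \left(-48 + W\right)$)
$I{\left(O \right)} = \frac{1}{14}$
$\left(- \frac{2053}{2705} + I{\left(-34 \right)}\right) + V{\left(33 \right)} = \left(- \frac{2053}{2705} + \frac{1}{14}\right) + 8 \cdot 33 \left(-48 + 33\right) = \left(\left(-2053\right) \frac{1}{2705} + \frac{1}{14}\right) + 8 \cdot 33 \left(-15\right) = \left(- \frac{2053}{2705} + \frac{1}{14}\right) - 3960 = - \frac{26037}{37870} - 3960 = - \frac{149991237}{37870}$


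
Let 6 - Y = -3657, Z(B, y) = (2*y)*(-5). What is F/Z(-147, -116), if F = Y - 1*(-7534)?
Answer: 11197/1160 ≈ 9.6526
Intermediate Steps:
Z(B, y) = -10*y
Y = 3663 (Y = 6 - 1*(-3657) = 6 + 3657 = 3663)
F = 11197 (F = 3663 - 1*(-7534) = 3663 + 7534 = 11197)
F/Z(-147, -116) = 11197/((-10*(-116))) = 11197/1160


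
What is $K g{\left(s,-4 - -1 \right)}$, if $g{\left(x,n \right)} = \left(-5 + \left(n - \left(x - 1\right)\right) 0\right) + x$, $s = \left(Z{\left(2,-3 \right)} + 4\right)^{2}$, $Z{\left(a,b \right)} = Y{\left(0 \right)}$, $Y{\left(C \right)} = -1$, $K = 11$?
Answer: $44$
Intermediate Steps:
$Z{\left(a,b \right)} = -1$
$s = 9$ ($s = \left(-1 + 4\right)^{2} = 3^{2} = 9$)
$g{\left(x,n \right)} = -5 + x$ ($g{\left(x,n \right)} = \left(-5 + \left(n - \left(-1 + x\right)\right) 0\right) + x = \left(-5 + \left(1 + n - x\right) 0\right) + x = \left(-5 + 0\right) + x = -5 + x$)
$K g{\left(s,-4 - -1 \right)} = 11 \left(-5 + 9\right) = 11 \cdot 4 = 44$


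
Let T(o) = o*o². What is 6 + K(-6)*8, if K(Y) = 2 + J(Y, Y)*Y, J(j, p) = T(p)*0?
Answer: 22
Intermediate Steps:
T(o) = o³
J(j, p) = 0 (J(j, p) = p³*0 = 0)
K(Y) = 2 (K(Y) = 2 + 0*Y = 2 + 0 = 2)
6 + K(-6)*8 = 6 + 2*8 = 6 + 16 = 22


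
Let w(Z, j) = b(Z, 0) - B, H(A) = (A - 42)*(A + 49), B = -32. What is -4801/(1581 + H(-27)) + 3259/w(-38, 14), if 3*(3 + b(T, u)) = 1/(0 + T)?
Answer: 7538833/208215 ≈ 36.207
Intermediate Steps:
H(A) = (-42 + A)*(49 + A)
b(T, u) = -3 + 1/(3*T) (b(T, u) = -3 + 1/(3*(0 + T)) = -3 + 1/(3*T))
w(Z, j) = 29 + 1/(3*Z) (w(Z, j) = (-3 + 1/(3*Z)) - 1*(-32) = (-3 + 1/(3*Z)) + 32 = 29 + 1/(3*Z))
-4801/(1581 + H(-27)) + 3259/w(-38, 14) = -4801/(1581 + (-2058 + (-27)**2 + 7*(-27))) + 3259/(29 + (1/3)/(-38)) = -4801/(1581 + (-2058 + 729 - 189)) + 3259/(29 + (1/3)*(-1/38)) = -4801/(1581 - 1518) + 3259/(29 - 1/114) = -4801/63 + 3259/(3305/114) = -4801*1/63 + 3259*(114/3305) = -4801/63 + 371526/3305 = 7538833/208215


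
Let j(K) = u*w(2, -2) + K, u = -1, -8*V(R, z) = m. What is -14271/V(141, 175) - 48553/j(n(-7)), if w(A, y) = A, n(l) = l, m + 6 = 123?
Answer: 745357/117 ≈ 6370.6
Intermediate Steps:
m = 117 (m = -6 + 123 = 117)
V(R, z) = -117/8 (V(R, z) = -⅛*117 = -117/8)
j(K) = -2 + K (j(K) = -1*2 + K = -2 + K)
-14271/V(141, 175) - 48553/j(n(-7)) = -14271/(-117/8) - 48553/(-2 - 7) = -14271*(-8/117) - 48553/(-9) = 38056/39 - 48553*(-⅑) = 38056/39 + 48553/9 = 745357/117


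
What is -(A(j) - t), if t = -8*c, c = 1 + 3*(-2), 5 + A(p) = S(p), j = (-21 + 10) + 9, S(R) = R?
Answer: 47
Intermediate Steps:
j = -2 (j = -11 + 9 = -2)
A(p) = -5 + p
c = -5 (c = 1 - 6 = -5)
t = 40 (t = -8*(-5) = 40)
-(A(j) - t) = -((-5 - 2) - 1*40) = -(-7 - 40) = -1*(-47) = 47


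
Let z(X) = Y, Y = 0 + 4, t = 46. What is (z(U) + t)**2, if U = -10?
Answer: 2500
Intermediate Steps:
Y = 4
z(X) = 4
(z(U) + t)**2 = (4 + 46)**2 = 50**2 = 2500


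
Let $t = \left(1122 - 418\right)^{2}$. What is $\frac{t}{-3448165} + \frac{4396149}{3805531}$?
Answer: $\frac{13272565064489}{13122098800615} \approx 1.0115$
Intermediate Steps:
$t = 495616$ ($t = 704^{2} = 495616$)
$\frac{t}{-3448165} + \frac{4396149}{3805531} = \frac{495616}{-3448165} + \frac{4396149}{3805531} = 495616 \left(- \frac{1}{3448165}\right) + 4396149 \cdot \frac{1}{3805531} = - \frac{495616}{3448165} + \frac{4396149}{3805531} = \frac{13272565064489}{13122098800615}$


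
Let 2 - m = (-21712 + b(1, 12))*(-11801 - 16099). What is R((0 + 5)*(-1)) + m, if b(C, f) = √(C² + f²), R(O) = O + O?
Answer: -605764808 + 27900*√145 ≈ -6.0543e+8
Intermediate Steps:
R(O) = 2*O
m = -605764798 + 27900*√145 (m = 2 - (-21712 + √(1² + 12²))*(-11801 - 16099) = 2 - (-21712 + √(1 + 144))*(-27900) = 2 - (-21712 + √145)*(-27900) = 2 - (605764800 - 27900*√145) = 2 + (-605764800 + 27900*√145) = -605764798 + 27900*√145 ≈ -6.0543e+8)
R((0 + 5)*(-1)) + m = 2*((0 + 5)*(-1)) + (-605764798 + 27900*√145) = 2*(5*(-1)) + (-605764798 + 27900*√145) = 2*(-5) + (-605764798 + 27900*√145) = -10 + (-605764798 + 27900*√145) = -605764808 + 27900*√145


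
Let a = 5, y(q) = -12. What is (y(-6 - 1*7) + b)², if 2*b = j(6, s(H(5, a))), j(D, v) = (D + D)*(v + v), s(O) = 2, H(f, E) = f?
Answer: 144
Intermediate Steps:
j(D, v) = 4*D*v (j(D, v) = (2*D)*(2*v) = 4*D*v)
b = 24 (b = (4*6*2)/2 = (½)*48 = 24)
(y(-6 - 1*7) + b)² = (-12 + 24)² = 12² = 144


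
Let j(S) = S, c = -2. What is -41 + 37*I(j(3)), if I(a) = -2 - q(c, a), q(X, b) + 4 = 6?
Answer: -189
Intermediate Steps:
q(X, b) = 2 (q(X, b) = -4 + 6 = 2)
I(a) = -4 (I(a) = -2 - 1*2 = -2 - 2 = -4)
-41 + 37*I(j(3)) = -41 + 37*(-4) = -41 - 148 = -189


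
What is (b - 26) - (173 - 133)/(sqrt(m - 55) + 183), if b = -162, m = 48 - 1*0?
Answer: 4*(-47*sqrt(7) + 8611*I)/(sqrt(7) - 183*I) ≈ -188.22 + 0.0031595*I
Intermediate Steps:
m = 48 (m = 48 + 0 = 48)
(b - 26) - (173 - 133)/(sqrt(m - 55) + 183) = (-162 - 26) - (173 - 133)/(sqrt(48 - 55) + 183) = -188 - 40/(sqrt(-7) + 183) = -188 - 40/(I*sqrt(7) + 183) = -188 - 40/(183 + I*sqrt(7))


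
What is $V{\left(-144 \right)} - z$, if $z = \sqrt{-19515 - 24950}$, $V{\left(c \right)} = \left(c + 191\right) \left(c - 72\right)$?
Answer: $-10152 - i \sqrt{44465} \approx -10152.0 - 210.87 i$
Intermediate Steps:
$V{\left(c \right)} = \left(-72 + c\right) \left(191 + c\right)$ ($V{\left(c \right)} = \left(191 + c\right) \left(-72 + c\right) = \left(-72 + c\right) \left(191 + c\right)$)
$z = i \sqrt{44465}$ ($z = \sqrt{-44465} = i \sqrt{44465} \approx 210.87 i$)
$V{\left(-144 \right)} - z = \left(-13752 + \left(-144\right)^{2} + 119 \left(-144\right)\right) - i \sqrt{44465} = \left(-13752 + 20736 - 17136\right) - i \sqrt{44465} = -10152 - i \sqrt{44465}$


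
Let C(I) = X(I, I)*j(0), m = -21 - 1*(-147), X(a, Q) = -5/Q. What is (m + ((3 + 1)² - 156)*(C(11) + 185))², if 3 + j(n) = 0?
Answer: 81575356996/121 ≈ 6.7418e+8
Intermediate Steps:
j(n) = -3 (j(n) = -3 + 0 = -3)
m = 126 (m = -21 + 147 = 126)
C(I) = 15/I (C(I) = -5/I*(-3) = 15/I)
(m + ((3 + 1)² - 156)*(C(11) + 185))² = (126 + ((3 + 1)² - 156)*(15/11 + 185))² = (126 + (4² - 156)*(15*(1/11) + 185))² = (126 + (16 - 156)*(15/11 + 185))² = (126 - 140*2050/11)² = (126 - 287000/11)² = (-285614/11)² = 81575356996/121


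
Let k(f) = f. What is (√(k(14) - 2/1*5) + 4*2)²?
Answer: 100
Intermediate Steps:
(√(k(14) - 2/1*5) + 4*2)² = (√(14 - 2/1*5) + 4*2)² = (√(14 - 2*1*5) + 8)² = (√(14 - 2*5) + 8)² = (√(14 - 10) + 8)² = (√4 + 8)² = (2 + 8)² = 10² = 100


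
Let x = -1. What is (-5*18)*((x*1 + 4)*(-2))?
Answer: 540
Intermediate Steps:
(-5*18)*((x*1 + 4)*(-2)) = (-5*18)*((-1*1 + 4)*(-2)) = -90*(-1 + 4)*(-2) = -270*(-2) = -90*(-6) = 540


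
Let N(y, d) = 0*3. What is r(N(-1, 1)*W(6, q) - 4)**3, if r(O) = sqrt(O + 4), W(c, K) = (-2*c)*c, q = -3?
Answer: 0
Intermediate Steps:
N(y, d) = 0
W(c, K) = -2*c**2
r(O) = sqrt(4 + O)
r(N(-1, 1)*W(6, q) - 4)**3 = (sqrt(4 + (0*(-2*6**2) - 4)))**3 = (sqrt(4 + (0*(-2*36) - 4)))**3 = (sqrt(4 + (0*(-72) - 4)))**3 = (sqrt(4 + (0 - 4)))**3 = (sqrt(4 - 4))**3 = (sqrt(0))**3 = 0**3 = 0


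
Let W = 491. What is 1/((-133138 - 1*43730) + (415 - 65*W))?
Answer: -1/208368 ≈ -4.7992e-6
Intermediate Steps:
1/((-133138 - 1*43730) + (415 - 65*W)) = 1/((-133138 - 1*43730) + (415 - 65*491)) = 1/((-133138 - 43730) + (415 - 31915)) = 1/(-176868 - 31500) = 1/(-208368) = -1/208368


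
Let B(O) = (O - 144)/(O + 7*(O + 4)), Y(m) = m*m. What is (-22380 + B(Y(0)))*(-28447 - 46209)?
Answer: 11698296576/7 ≈ 1.6712e+9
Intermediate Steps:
Y(m) = m²
B(O) = (-144 + O)/(28 + 8*O) (B(O) = (-144 + O)/(O + 7*(4 + O)) = (-144 + O)/(O + (28 + 7*O)) = (-144 + O)/(28 + 8*O))
(-22380 + B(Y(0)))*(-28447 - 46209) = (-22380 + (-144 + 0²)/(4*(7 + 2*0²)))*(-28447 - 46209) = (-22380 + (-144 + 0)/(4*(7 + 2*0)))*(-74656) = (-22380 + (¼)*(-144)/(7 + 0))*(-74656) = (-22380 + (¼)*(-144)/7)*(-74656) = (-22380 + (¼)*(⅐)*(-144))*(-74656) = (-22380 - 36/7)*(-74656) = -156696/7*(-74656) = 11698296576/7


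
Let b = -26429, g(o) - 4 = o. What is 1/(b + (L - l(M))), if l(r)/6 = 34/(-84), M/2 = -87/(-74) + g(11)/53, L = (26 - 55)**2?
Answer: -7/179099 ≈ -3.9085e-5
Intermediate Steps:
g(o) = 4 + o
L = 841 (L = (-29)**2 = 841)
M = 5721/1961 (M = 2*(-87/(-74) + (4 + 11)/53) = 2*(-87*(-1/74) + 15*(1/53)) = 2*(87/74 + 15/53) = 2*(5721/3922) = 5721/1961 ≈ 2.9174)
l(r) = -17/7 (l(r) = 6*(34/(-84)) = 6*(34*(-1/84)) = 6*(-17/42) = -17/7)
1/(b + (L - l(M))) = 1/(-26429 + (841 - 1*(-17/7))) = 1/(-26429 + (841 + 17/7)) = 1/(-26429 + 5904/7) = 1/(-179099/7) = -7/179099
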